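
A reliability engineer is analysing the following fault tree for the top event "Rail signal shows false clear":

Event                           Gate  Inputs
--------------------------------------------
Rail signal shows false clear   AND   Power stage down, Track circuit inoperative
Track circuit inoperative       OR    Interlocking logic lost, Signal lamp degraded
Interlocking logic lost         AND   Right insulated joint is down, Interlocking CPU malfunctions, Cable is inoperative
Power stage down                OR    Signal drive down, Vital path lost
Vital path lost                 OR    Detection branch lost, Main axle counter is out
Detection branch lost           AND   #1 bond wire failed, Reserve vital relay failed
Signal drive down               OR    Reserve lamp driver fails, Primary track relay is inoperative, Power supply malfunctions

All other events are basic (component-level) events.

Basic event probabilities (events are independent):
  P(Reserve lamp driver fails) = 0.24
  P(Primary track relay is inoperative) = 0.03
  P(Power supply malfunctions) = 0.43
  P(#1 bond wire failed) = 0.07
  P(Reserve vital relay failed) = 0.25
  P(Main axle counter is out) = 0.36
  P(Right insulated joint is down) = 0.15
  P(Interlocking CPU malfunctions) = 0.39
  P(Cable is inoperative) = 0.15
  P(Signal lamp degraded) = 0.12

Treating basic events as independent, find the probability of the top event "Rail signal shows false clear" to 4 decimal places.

P(Signal drive down) [OR] = 1 − (1−0.24) × (1−0.03) × (1−0.43) = 0.579796
P(Detection branch lost) [AND] = 0.07 × 0.25 = 0.017500
P(Vital path lost) [OR] = 1 − (1−0.017500) × (1−0.36) = 0.371200
P(Power stage down) [OR] = 1 − (1−0.579796) × (1−0.371200) = 0.735776
P(Interlocking logic lost) [AND] = 0.15 × 0.39 × 0.15 = 0.008775
P(Track circuit inoperative) [OR] = 1 − (1−0.008775) × (1−0.12) = 0.127722
P(Rail signal shows false clear) [AND] = 0.735776 × 0.127722 = 0.093975
Rounded to 4 decimal places: P(Rail signal shows false clear) ≈ 0.0940.

0.0940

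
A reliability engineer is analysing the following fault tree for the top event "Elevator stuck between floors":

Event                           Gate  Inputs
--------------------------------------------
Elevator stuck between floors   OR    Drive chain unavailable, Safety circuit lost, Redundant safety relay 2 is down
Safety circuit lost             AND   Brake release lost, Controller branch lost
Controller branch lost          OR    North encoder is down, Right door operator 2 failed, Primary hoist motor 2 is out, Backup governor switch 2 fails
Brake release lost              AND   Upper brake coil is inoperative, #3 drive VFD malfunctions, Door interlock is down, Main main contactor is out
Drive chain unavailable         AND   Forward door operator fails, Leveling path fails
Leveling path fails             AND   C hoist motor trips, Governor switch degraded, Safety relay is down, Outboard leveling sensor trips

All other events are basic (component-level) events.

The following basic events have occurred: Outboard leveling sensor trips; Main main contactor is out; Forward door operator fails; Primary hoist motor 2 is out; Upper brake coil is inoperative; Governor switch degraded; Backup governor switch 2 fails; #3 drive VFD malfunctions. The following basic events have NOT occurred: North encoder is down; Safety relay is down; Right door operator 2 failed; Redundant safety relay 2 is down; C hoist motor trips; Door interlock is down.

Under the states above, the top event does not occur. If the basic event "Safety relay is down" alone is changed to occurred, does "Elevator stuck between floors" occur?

No

Counterfactual: set "Safety relay is down" to occurred.
Leveling path fails [AND]: C hoist motor trips=not, Governor switch degraded=occurs, Safety relay is down=occurs, Outboard leveling sensor trips=occurs → not all inputs occur → does not occur.
Drive chain unavailable [AND]: Forward door operator fails=occurs, Leveling path fails=not → not all inputs occur → does not occur.
Brake release lost [AND]: Upper brake coil is inoperative=occurs, #3 drive VFD malfunctions=occurs, Door interlock is down=not, Main main contactor is out=occurs → not all inputs occur → does not occur.
Controller branch lost [OR]: North encoder is down=not, Right door operator 2 failed=not, Primary hoist motor 2 is out=occurs, Backup governor switch 2 fails=occurs → at least one input occurs → occurs.
Safety circuit lost [AND]: Brake release lost=not, Controller branch lost=occurs → not all inputs occur → does not occur.
Elevator stuck between floors [OR]: Drive chain unavailable=not, Safety circuit lost=not, Redundant safety relay 2 is down=not → no input occurs → does not occur.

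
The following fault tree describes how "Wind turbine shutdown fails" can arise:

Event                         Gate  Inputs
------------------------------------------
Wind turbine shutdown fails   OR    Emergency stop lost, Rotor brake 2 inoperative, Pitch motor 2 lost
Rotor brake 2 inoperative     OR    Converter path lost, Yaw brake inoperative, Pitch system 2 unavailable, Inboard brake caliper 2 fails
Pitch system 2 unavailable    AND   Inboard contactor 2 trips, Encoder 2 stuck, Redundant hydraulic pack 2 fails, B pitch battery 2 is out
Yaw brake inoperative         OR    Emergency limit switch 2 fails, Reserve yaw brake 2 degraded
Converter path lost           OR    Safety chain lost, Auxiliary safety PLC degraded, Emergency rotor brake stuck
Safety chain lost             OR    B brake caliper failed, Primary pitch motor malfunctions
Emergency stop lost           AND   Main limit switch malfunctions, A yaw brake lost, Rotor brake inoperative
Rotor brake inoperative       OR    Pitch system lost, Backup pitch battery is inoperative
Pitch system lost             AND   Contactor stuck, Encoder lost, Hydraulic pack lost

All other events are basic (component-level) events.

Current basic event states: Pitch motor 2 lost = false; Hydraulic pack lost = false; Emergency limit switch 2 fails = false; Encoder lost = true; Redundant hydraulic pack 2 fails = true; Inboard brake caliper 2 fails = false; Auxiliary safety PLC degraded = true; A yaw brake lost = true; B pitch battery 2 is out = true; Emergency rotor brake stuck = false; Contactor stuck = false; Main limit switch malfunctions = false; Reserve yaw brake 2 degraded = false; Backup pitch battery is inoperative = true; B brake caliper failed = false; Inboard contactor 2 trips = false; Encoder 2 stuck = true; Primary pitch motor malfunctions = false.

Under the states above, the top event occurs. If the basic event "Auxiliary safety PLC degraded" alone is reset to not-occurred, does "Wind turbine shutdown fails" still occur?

Counterfactual: set "Auxiliary safety PLC degraded" to not occurred.
Pitch system lost [AND]: Contactor stuck=not, Encoder lost=occurs, Hydraulic pack lost=not → not all inputs occur → does not occur.
Rotor brake inoperative [OR]: Pitch system lost=not, Backup pitch battery is inoperative=occurs → at least one input occurs → occurs.
Emergency stop lost [AND]: Main limit switch malfunctions=not, A yaw brake lost=occurs, Rotor brake inoperative=occurs → not all inputs occur → does not occur.
Safety chain lost [OR]: B brake caliper failed=not, Primary pitch motor malfunctions=not → no input occurs → does not occur.
Converter path lost [OR]: Safety chain lost=not, Auxiliary safety PLC degraded=not, Emergency rotor brake stuck=not → no input occurs → does not occur.
Yaw brake inoperative [OR]: Emergency limit switch 2 fails=not, Reserve yaw brake 2 degraded=not → no input occurs → does not occur.
Pitch system 2 unavailable [AND]: Inboard contactor 2 trips=not, Encoder 2 stuck=occurs, Redundant hydraulic pack 2 fails=occurs, B pitch battery 2 is out=occurs → not all inputs occur → does not occur.
Rotor brake 2 inoperative [OR]: Converter path lost=not, Yaw brake inoperative=not, Pitch system 2 unavailable=not, Inboard brake caliper 2 fails=not → no input occurs → does not occur.
Wind turbine shutdown fails [OR]: Emergency stop lost=not, Rotor brake 2 inoperative=not, Pitch motor 2 lost=not → no input occurs → does not occur.

No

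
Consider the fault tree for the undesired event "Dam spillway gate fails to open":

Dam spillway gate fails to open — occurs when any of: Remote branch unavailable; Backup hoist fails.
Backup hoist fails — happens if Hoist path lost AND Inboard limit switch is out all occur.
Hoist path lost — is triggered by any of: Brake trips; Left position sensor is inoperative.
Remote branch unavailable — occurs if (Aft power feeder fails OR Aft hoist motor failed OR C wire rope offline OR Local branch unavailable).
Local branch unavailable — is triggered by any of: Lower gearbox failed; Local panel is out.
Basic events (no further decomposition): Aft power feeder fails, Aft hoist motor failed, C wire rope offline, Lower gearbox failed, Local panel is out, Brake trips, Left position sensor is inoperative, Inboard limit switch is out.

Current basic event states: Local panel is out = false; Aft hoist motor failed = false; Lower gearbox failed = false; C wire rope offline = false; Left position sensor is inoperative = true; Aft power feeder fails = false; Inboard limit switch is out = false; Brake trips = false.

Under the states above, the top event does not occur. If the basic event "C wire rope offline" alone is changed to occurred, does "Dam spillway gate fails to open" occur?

Counterfactual: set "C wire rope offline" to occurred.
Local branch unavailable [OR]: Lower gearbox failed=not, Local panel is out=not → no input occurs → does not occur.
Remote branch unavailable [OR]: Aft power feeder fails=not, Aft hoist motor failed=not, C wire rope offline=occurs, Local branch unavailable=not → at least one input occurs → occurs.
Hoist path lost [OR]: Brake trips=not, Left position sensor is inoperative=occurs → at least one input occurs → occurs.
Backup hoist fails [AND]: Hoist path lost=occurs, Inboard limit switch is out=not → not all inputs occur → does not occur.
Dam spillway gate fails to open [OR]: Remote branch unavailable=occurs, Backup hoist fails=not → at least one input occurs → occurs.

Yes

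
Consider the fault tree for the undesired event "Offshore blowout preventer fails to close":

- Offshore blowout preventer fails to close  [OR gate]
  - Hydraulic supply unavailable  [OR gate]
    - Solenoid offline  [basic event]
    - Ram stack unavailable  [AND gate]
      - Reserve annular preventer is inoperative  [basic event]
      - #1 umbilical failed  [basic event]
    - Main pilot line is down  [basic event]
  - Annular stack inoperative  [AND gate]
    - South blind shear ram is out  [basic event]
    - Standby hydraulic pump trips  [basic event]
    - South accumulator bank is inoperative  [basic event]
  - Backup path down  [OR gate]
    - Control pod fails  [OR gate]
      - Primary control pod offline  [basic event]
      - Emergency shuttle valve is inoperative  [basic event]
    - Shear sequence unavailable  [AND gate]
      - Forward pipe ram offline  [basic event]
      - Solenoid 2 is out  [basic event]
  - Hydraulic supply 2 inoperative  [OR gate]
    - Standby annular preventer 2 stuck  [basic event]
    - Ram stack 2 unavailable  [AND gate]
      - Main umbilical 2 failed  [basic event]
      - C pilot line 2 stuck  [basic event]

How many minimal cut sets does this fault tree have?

Ram stack unavailable [AND]: one cut set from each child combined → 1 × 1 = 1 cut set(s).
Hydraulic supply unavailable [OR]: union of children's cut sets → 3 cut set(s).
Annular stack inoperative [AND]: one cut set from each child combined → 1 × 1 × 1 = 1 cut set(s).
Control pod fails [OR]: union of children's cut sets → 2 cut set(s).
Shear sequence unavailable [AND]: one cut set from each child combined → 1 × 1 = 1 cut set(s).
Backup path down [OR]: union of children's cut sets → 3 cut set(s).
Ram stack 2 unavailable [AND]: one cut set from each child combined → 1 × 1 = 1 cut set(s).
Hydraulic supply 2 inoperative [OR]: union of children's cut sets → 2 cut set(s).
Offshore blowout preventer fails to close [OR]: union of children's cut sets → 9 cut set(s).
Minimal cut sets: {Solenoid offline}; {#1 umbilical failed, Reserve annular preventer is inoperative}; {Main pilot line is down}; {South accumulator bank is inoperative, South blind shear ram is out, Standby hydraulic pump trips}; {Primary control pod offline}; {Emergency shuttle valve is inoperative}; {Forward pipe ram offline, Solenoid 2 is out}; {Standby annular preventer 2 stuck}; {C pilot line 2 stuck, Main umbilical 2 failed}.

9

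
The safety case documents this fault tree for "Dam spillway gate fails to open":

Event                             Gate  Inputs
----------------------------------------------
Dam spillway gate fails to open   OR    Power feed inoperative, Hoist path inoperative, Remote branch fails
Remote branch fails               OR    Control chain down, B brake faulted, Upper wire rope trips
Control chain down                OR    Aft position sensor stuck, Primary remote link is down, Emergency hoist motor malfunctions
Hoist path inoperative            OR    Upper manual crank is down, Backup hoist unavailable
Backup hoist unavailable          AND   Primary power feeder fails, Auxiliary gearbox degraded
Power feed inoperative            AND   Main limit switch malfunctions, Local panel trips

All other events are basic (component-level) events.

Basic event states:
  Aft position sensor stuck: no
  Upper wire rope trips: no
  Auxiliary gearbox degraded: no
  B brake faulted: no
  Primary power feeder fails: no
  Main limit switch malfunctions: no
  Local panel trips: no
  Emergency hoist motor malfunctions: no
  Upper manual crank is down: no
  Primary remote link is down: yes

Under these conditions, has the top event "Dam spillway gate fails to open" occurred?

Power feed inoperative [AND]: Main limit switch malfunctions=not, Local panel trips=not → not all inputs occur → does not occur.
Backup hoist unavailable [AND]: Primary power feeder fails=not, Auxiliary gearbox degraded=not → not all inputs occur → does not occur.
Hoist path inoperative [OR]: Upper manual crank is down=not, Backup hoist unavailable=not → no input occurs → does not occur.
Control chain down [OR]: Aft position sensor stuck=not, Primary remote link is down=occurs, Emergency hoist motor malfunctions=not → at least one input occurs → occurs.
Remote branch fails [OR]: Control chain down=occurs, B brake faulted=not, Upper wire rope trips=not → at least one input occurs → occurs.
Dam spillway gate fails to open [OR]: Power feed inoperative=not, Hoist path inoperative=not, Remote branch fails=occurs → at least one input occurs → occurs.

Yes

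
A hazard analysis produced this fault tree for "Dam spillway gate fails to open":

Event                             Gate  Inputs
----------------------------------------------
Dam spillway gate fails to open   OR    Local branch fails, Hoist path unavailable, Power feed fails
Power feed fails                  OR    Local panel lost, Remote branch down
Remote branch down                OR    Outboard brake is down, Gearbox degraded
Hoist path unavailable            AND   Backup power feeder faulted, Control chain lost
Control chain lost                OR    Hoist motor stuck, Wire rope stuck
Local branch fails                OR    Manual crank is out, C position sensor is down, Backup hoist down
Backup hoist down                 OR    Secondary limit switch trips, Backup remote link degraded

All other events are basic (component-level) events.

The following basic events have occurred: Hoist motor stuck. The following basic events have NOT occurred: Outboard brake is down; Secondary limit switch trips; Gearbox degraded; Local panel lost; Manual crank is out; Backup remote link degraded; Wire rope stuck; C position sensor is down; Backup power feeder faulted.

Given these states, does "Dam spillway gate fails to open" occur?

No

Backup hoist down [OR]: Secondary limit switch trips=not, Backup remote link degraded=not → no input occurs → does not occur.
Local branch fails [OR]: Manual crank is out=not, C position sensor is down=not, Backup hoist down=not → no input occurs → does not occur.
Control chain lost [OR]: Hoist motor stuck=occurs, Wire rope stuck=not → at least one input occurs → occurs.
Hoist path unavailable [AND]: Backup power feeder faulted=not, Control chain lost=occurs → not all inputs occur → does not occur.
Remote branch down [OR]: Outboard brake is down=not, Gearbox degraded=not → no input occurs → does not occur.
Power feed fails [OR]: Local panel lost=not, Remote branch down=not → no input occurs → does not occur.
Dam spillway gate fails to open [OR]: Local branch fails=not, Hoist path unavailable=not, Power feed fails=not → no input occurs → does not occur.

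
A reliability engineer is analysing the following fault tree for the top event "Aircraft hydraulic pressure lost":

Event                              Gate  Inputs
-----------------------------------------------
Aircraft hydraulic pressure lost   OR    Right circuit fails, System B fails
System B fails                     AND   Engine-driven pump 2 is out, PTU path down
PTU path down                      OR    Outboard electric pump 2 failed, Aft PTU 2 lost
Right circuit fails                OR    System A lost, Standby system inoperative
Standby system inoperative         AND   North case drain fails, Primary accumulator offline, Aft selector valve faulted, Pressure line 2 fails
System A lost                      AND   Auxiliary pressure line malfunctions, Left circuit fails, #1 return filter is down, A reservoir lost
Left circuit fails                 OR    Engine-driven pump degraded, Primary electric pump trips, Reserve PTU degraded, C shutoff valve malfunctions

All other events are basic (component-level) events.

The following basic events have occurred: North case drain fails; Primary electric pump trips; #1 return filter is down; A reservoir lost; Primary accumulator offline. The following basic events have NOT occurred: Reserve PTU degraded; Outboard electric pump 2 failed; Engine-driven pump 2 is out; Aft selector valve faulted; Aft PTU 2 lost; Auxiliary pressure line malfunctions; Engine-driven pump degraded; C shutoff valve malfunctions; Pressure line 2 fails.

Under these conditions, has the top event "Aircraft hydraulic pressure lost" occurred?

No

Left circuit fails [OR]: Engine-driven pump degraded=not, Primary electric pump trips=occurs, Reserve PTU degraded=not, C shutoff valve malfunctions=not → at least one input occurs → occurs.
System A lost [AND]: Auxiliary pressure line malfunctions=not, Left circuit fails=occurs, #1 return filter is down=occurs, A reservoir lost=occurs → not all inputs occur → does not occur.
Standby system inoperative [AND]: North case drain fails=occurs, Primary accumulator offline=occurs, Aft selector valve faulted=not, Pressure line 2 fails=not → not all inputs occur → does not occur.
Right circuit fails [OR]: System A lost=not, Standby system inoperative=not → no input occurs → does not occur.
PTU path down [OR]: Outboard electric pump 2 failed=not, Aft PTU 2 lost=not → no input occurs → does not occur.
System B fails [AND]: Engine-driven pump 2 is out=not, PTU path down=not → not all inputs occur → does not occur.
Aircraft hydraulic pressure lost [OR]: Right circuit fails=not, System B fails=not → no input occurs → does not occur.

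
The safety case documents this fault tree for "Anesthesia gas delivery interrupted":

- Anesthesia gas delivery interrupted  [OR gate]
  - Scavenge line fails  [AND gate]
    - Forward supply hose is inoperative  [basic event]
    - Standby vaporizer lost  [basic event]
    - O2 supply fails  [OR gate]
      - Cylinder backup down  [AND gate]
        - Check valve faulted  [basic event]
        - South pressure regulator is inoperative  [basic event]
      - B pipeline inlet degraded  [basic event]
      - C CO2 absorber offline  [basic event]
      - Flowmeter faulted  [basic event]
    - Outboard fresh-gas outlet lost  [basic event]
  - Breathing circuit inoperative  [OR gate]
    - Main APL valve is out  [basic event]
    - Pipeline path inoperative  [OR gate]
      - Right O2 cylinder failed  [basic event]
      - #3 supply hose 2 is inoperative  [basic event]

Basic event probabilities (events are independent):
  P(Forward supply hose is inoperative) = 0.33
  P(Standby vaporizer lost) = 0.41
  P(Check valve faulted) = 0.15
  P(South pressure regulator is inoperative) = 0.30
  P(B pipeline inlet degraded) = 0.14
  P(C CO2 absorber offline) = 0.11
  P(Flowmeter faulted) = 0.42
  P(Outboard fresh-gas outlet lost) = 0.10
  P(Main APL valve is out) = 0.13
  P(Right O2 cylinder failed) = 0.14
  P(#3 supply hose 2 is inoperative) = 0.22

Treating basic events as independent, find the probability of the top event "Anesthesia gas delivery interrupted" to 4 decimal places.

0.4210

P(Cylinder backup down) [AND] = 0.15 × 0.30 = 0.045000
P(O2 supply fails) [OR] = 1 − (1−0.045000) × (1−0.14) × (1−0.11) × (1−0.42) = 0.576045
P(Scavenge line fails) [AND] = 0.33 × 0.41 × 0.576045 × 0.10 = 0.007794
P(Pipeline path inoperative) [OR] = 1 − (1−0.14) × (1−0.22) = 0.329200
P(Breathing circuit inoperative) [OR] = 1 − (1−0.13) × (1−0.329200) = 0.416404
P(Anesthesia gas delivery interrupted) [OR] = 1 − (1−0.007794) × (1−0.416404) = 0.420953
Rounded to 4 decimal places: P(Anesthesia gas delivery interrupted) ≈ 0.4210.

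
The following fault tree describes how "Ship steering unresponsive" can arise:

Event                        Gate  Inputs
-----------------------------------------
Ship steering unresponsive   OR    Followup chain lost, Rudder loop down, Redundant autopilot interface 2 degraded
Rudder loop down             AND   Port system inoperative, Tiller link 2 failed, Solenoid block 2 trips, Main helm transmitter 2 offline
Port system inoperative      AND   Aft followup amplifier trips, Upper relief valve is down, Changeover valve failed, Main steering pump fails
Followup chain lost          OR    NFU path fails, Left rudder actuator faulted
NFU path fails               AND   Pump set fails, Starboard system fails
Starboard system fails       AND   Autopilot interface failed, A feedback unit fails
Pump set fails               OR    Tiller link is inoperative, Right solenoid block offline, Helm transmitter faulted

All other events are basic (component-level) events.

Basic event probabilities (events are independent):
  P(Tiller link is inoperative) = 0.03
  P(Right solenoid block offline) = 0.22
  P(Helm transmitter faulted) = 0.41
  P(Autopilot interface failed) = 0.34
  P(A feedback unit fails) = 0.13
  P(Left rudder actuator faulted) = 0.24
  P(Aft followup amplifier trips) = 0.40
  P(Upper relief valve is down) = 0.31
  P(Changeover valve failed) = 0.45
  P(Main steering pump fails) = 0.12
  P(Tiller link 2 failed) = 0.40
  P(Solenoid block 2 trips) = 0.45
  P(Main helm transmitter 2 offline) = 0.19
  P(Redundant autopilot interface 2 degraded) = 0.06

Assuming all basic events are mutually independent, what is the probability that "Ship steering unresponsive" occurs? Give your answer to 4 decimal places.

0.3032

P(Pump set fails) [OR] = 1 − (1−0.03) × (1−0.22) × (1−0.41) = 0.553606
P(Starboard system fails) [AND] = 0.34 × 0.13 = 0.044200
P(NFU path fails) [AND] = 0.553606 × 0.044200 = 0.024469
P(Followup chain lost) [OR] = 1 − (1−0.024469) × (1−0.24) = 0.258596
P(Port system inoperative) [AND] = 0.40 × 0.31 × 0.45 × 0.12 = 0.006696
P(Rudder loop down) [AND] = 0.006696 × 0.40 × 0.45 × 0.19 = 0.000229
P(Ship steering unresponsive) [OR] = 1 − (1−0.258596) × (1−0.000229) × (1−0.06) = 0.303240
Rounded to 4 decimal places: P(Ship steering unresponsive) ≈ 0.3032.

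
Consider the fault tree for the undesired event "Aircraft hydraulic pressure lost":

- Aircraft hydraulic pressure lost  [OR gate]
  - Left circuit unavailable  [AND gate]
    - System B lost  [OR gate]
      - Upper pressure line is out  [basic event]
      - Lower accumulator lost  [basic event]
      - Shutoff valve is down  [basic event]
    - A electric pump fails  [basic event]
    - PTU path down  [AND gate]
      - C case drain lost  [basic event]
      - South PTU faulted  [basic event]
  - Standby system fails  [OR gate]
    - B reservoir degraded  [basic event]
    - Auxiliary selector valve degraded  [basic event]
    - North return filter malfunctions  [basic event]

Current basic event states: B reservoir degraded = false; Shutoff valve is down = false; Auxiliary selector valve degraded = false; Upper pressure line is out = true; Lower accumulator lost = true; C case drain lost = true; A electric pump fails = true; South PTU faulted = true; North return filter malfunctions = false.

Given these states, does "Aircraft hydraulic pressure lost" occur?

Yes

System B lost [OR]: Upper pressure line is out=occurs, Lower accumulator lost=occurs, Shutoff valve is down=not → at least one input occurs → occurs.
PTU path down [AND]: C case drain lost=occurs, South PTU faulted=occurs → all inputs occur → occurs.
Left circuit unavailable [AND]: System B lost=occurs, A electric pump fails=occurs, PTU path down=occurs → all inputs occur → occurs.
Standby system fails [OR]: B reservoir degraded=not, Auxiliary selector valve degraded=not, North return filter malfunctions=not → no input occurs → does not occur.
Aircraft hydraulic pressure lost [OR]: Left circuit unavailable=occurs, Standby system fails=not → at least one input occurs → occurs.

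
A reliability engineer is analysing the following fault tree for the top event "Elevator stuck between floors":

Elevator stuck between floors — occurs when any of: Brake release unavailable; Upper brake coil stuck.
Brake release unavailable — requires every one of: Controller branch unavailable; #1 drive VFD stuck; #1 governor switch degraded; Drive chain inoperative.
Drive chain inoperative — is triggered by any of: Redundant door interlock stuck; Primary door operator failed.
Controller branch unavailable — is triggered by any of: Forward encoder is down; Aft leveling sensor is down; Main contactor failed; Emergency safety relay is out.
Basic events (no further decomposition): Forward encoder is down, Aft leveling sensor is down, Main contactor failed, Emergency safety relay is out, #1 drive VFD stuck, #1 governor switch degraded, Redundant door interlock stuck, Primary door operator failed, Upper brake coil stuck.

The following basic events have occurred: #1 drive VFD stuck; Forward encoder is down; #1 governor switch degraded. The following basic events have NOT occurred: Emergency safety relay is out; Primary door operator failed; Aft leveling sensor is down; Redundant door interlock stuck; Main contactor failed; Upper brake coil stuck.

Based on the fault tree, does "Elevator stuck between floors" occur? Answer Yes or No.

Controller branch unavailable [OR]: Forward encoder is down=occurs, Aft leveling sensor is down=not, Main contactor failed=not, Emergency safety relay is out=not → at least one input occurs → occurs.
Drive chain inoperative [OR]: Redundant door interlock stuck=not, Primary door operator failed=not → no input occurs → does not occur.
Brake release unavailable [AND]: Controller branch unavailable=occurs, #1 drive VFD stuck=occurs, #1 governor switch degraded=occurs, Drive chain inoperative=not → not all inputs occur → does not occur.
Elevator stuck between floors [OR]: Brake release unavailable=not, Upper brake coil stuck=not → no input occurs → does not occur.

No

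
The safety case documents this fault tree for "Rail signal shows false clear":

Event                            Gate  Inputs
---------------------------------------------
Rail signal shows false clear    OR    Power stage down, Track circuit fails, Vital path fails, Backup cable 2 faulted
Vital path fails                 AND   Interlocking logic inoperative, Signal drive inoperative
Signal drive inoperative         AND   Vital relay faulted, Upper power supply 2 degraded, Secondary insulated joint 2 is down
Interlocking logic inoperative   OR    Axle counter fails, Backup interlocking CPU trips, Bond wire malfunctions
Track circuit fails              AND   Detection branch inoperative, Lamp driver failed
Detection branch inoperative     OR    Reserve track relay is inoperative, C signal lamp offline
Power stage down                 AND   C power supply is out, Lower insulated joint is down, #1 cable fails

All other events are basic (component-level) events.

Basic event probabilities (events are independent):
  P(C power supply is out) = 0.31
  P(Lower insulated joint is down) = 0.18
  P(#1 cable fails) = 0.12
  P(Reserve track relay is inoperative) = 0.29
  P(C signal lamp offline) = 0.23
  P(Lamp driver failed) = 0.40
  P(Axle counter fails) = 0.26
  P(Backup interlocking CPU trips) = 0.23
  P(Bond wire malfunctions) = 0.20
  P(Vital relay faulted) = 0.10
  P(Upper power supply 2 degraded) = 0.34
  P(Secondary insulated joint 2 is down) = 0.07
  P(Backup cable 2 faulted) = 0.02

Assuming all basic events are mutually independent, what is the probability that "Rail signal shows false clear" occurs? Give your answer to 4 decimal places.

0.2041

P(Power stage down) [AND] = 0.31 × 0.18 × 0.12 = 0.006696
P(Detection branch inoperative) [OR] = 1 − (1−0.29) × (1−0.23) = 0.453300
P(Track circuit fails) [AND] = 0.453300 × 0.40 = 0.181320
P(Interlocking logic inoperative) [OR] = 1 − (1−0.26) × (1−0.23) × (1−0.20) = 0.544160
P(Signal drive inoperative) [AND] = 0.10 × 0.34 × 0.07 = 0.002380
P(Vital path fails) [AND] = 0.544160 × 0.002380 = 0.001295
P(Rail signal shows false clear) [OR] = 1 − (1−0.006696) × (1−0.181320) × (1−0.001295) × (1−0.02) = 0.204098
Rounded to 4 decimal places: P(Rail signal shows false clear) ≈ 0.2041.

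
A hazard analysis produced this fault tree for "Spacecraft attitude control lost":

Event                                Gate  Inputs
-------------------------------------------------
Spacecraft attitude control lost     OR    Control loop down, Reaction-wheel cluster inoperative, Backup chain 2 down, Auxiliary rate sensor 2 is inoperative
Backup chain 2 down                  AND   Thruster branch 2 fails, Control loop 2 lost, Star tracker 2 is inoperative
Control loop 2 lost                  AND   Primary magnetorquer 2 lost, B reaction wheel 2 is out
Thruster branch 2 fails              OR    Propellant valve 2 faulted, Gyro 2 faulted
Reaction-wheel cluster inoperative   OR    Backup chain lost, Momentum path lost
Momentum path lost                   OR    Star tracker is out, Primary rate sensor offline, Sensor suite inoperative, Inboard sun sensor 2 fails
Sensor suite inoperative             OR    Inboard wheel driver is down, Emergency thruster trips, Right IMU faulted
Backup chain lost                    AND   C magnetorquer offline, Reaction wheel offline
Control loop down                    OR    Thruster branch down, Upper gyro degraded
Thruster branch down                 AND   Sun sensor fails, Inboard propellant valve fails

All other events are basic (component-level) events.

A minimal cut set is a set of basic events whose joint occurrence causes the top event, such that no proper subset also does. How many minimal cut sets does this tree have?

Thruster branch down [AND]: one cut set from each child combined → 1 × 1 = 1 cut set(s).
Control loop down [OR]: union of children's cut sets → 2 cut set(s).
Backup chain lost [AND]: one cut set from each child combined → 1 × 1 = 1 cut set(s).
Sensor suite inoperative [OR]: union of children's cut sets → 3 cut set(s).
Momentum path lost [OR]: union of children's cut sets → 6 cut set(s).
Reaction-wheel cluster inoperative [OR]: union of children's cut sets → 7 cut set(s).
Thruster branch 2 fails [OR]: union of children's cut sets → 2 cut set(s).
Control loop 2 lost [AND]: one cut set from each child combined → 1 × 1 = 1 cut set(s).
Backup chain 2 down [AND]: one cut set from each child combined → 2 × 1 × 1 = 2 cut set(s).
Spacecraft attitude control lost [OR]: union of children's cut sets → 12 cut set(s).

12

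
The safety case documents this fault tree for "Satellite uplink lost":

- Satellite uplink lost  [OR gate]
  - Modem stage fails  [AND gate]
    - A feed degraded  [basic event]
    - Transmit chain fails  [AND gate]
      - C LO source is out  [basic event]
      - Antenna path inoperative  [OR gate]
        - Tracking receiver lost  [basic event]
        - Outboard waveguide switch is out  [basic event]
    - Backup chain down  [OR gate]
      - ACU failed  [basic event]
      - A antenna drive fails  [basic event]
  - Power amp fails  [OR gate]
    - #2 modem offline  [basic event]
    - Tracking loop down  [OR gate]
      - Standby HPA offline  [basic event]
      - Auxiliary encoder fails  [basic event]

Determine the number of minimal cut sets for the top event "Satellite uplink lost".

Antenna path inoperative [OR]: union of children's cut sets → 2 cut set(s).
Transmit chain fails [AND]: one cut set from each child combined → 1 × 2 = 2 cut set(s).
Backup chain down [OR]: union of children's cut sets → 2 cut set(s).
Modem stage fails [AND]: one cut set from each child combined → 1 × 2 × 2 = 4 cut set(s).
Tracking loop down [OR]: union of children's cut sets → 2 cut set(s).
Power amp fails [OR]: union of children's cut sets → 3 cut set(s).
Satellite uplink lost [OR]: union of children's cut sets → 7 cut set(s).
Minimal cut sets: {A feed degraded, ACU failed, C LO source is out, Tracking receiver lost}; {A antenna drive fails, A feed degraded, C LO source is out, Tracking receiver lost}; {A feed degraded, ACU failed, C LO source is out, Outboard waveguide switch is out}; {A antenna drive fails, A feed degraded, C LO source is out, Outboard waveguide switch is out}; {#2 modem offline}; {Standby HPA offline}; {Auxiliary encoder fails}.

7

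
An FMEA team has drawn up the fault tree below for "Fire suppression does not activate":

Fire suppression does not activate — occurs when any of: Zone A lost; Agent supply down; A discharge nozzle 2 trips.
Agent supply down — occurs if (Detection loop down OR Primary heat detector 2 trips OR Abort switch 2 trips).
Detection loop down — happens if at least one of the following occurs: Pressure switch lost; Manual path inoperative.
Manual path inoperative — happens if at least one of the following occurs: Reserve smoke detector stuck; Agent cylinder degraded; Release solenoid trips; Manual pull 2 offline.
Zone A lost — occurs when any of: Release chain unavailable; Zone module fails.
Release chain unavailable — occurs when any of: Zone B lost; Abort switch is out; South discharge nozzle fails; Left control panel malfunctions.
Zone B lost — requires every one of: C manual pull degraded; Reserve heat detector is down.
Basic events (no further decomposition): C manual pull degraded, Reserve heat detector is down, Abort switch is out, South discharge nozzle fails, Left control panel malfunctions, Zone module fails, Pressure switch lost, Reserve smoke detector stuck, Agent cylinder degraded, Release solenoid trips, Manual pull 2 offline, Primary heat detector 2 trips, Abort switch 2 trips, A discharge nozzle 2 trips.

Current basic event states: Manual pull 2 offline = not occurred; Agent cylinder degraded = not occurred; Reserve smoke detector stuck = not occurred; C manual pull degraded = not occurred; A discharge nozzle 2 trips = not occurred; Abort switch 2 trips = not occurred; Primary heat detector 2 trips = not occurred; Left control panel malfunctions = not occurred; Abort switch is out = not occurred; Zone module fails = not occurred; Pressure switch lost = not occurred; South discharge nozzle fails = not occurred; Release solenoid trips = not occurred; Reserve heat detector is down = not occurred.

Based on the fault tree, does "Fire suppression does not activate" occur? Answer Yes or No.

No

Zone B lost [AND]: C manual pull degraded=not, Reserve heat detector is down=not → not all inputs occur → does not occur.
Release chain unavailable [OR]: Zone B lost=not, Abort switch is out=not, South discharge nozzle fails=not, Left control panel malfunctions=not → no input occurs → does not occur.
Zone A lost [OR]: Release chain unavailable=not, Zone module fails=not → no input occurs → does not occur.
Manual path inoperative [OR]: Reserve smoke detector stuck=not, Agent cylinder degraded=not, Release solenoid trips=not, Manual pull 2 offline=not → no input occurs → does not occur.
Detection loop down [OR]: Pressure switch lost=not, Manual path inoperative=not → no input occurs → does not occur.
Agent supply down [OR]: Detection loop down=not, Primary heat detector 2 trips=not, Abort switch 2 trips=not → no input occurs → does not occur.
Fire suppression does not activate [OR]: Zone A lost=not, Agent supply down=not, A discharge nozzle 2 trips=not → no input occurs → does not occur.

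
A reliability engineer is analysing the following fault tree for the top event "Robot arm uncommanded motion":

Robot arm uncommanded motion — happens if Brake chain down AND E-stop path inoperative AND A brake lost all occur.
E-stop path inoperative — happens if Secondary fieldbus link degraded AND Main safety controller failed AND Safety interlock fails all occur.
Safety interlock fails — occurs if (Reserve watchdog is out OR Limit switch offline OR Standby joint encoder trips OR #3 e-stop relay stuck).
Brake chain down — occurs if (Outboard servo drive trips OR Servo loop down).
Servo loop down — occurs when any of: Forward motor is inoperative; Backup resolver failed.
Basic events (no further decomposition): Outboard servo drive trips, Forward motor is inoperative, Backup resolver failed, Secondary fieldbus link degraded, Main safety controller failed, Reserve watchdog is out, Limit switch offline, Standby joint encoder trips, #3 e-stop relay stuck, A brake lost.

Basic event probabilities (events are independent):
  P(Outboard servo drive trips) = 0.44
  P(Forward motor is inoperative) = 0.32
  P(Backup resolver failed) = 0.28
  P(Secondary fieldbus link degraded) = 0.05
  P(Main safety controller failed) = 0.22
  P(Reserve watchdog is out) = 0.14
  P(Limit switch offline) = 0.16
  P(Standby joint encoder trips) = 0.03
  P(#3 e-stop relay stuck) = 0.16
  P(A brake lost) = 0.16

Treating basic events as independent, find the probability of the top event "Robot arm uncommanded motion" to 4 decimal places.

P(Servo loop down) [OR] = 1 − (1−0.32) × (1−0.28) = 0.510400
P(Brake chain down) [OR] = 1 − (1−0.44) × (1−0.510400) = 0.725824
P(Safety interlock fails) [OR] = 1 − (1−0.14) × (1−0.16) × (1−0.03) × (1−0.16) = 0.411388
P(E-stop path inoperative) [AND] = 0.05 × 0.22 × 0.411388 = 0.004525
P(Robot arm uncommanded motion) [AND] = 0.725824 × 0.004525 × 0.16 = 0.000525
Rounded to 4 decimal places: P(Robot arm uncommanded motion) ≈ 0.0005.

0.0005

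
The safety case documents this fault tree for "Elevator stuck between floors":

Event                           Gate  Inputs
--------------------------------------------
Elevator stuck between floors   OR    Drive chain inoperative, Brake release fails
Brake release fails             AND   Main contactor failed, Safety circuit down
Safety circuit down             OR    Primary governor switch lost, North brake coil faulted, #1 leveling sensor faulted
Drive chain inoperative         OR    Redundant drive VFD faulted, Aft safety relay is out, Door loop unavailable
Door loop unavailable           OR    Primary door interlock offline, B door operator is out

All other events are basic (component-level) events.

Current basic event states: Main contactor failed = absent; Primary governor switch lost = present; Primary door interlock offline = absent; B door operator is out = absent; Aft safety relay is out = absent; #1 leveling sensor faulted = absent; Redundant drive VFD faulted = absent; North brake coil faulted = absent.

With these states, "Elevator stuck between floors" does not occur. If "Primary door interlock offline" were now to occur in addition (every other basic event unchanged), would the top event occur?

Yes

Counterfactual: set "Primary door interlock offline" to occurred.
Door loop unavailable [OR]: Primary door interlock offline=occurs, B door operator is out=not → at least one input occurs → occurs.
Drive chain inoperative [OR]: Redundant drive VFD faulted=not, Aft safety relay is out=not, Door loop unavailable=occurs → at least one input occurs → occurs.
Safety circuit down [OR]: Primary governor switch lost=occurs, North brake coil faulted=not, #1 leveling sensor faulted=not → at least one input occurs → occurs.
Brake release fails [AND]: Main contactor failed=not, Safety circuit down=occurs → not all inputs occur → does not occur.
Elevator stuck between floors [OR]: Drive chain inoperative=occurs, Brake release fails=not → at least one input occurs → occurs.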